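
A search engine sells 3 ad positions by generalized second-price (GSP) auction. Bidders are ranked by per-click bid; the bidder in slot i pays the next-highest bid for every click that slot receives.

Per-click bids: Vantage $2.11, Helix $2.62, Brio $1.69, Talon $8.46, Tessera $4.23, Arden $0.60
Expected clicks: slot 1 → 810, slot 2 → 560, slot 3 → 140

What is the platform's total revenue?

Per-click bids in order: $8.46 (Talon) > $4.23 (Tessera) > $2.62 (Helix) > $2.11 (Vantage) > …
Slot 1: Talon pays $4.23 × 810 = $3426.30
Slot 2: Tessera pays $2.62 × 560 = $1467.20
Slot 3: Helix pays $2.11 × 140 = $295.40
Total = $5188.90

Total revenue: $5188.90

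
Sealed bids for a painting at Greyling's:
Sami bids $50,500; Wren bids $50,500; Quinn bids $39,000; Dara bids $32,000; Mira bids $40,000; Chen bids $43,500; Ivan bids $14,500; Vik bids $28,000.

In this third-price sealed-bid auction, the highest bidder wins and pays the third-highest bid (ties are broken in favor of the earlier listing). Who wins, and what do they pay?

Sami pays $43,500

Rule: the highest bidder wins and pays the third-highest bid.
Bids ranked: 50,500 (Sami) > 50,500 (Wren) > 43,500 (Chen) > 40,000 (Mira) > 39,000 (Quinn) > 32,000 (Dara) > …
Tie at $50,500 → Sami wins by tie-break.
Sami wins; payment is bid #3 in the ranking = $43,500.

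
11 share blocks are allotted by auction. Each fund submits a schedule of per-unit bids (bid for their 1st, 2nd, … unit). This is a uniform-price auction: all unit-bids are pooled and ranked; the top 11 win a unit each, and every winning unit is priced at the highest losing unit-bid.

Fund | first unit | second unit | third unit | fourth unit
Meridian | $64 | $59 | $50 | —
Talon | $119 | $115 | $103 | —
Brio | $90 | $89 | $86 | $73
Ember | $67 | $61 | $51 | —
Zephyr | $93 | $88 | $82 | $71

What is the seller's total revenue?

Total revenue: $737

All unit-bids, highest first — top 11: 119 (Talon-1), 115 (Talon-2), 103 (Talon-3), 93 (Zephyr-1), 90 (Brio-1), 89 (Brio-2), 88 (Zephyr-2), 86 (Brio-3), 82 (Zephyr-3), 73 (Brio-4), 71 (Zephyr-4)
First bid not allocated: $67.
Allocation: Brio 4, Talon 3, Zephyr 4. Every unit priced at $67.
Revenue = 11 × 67 = $737.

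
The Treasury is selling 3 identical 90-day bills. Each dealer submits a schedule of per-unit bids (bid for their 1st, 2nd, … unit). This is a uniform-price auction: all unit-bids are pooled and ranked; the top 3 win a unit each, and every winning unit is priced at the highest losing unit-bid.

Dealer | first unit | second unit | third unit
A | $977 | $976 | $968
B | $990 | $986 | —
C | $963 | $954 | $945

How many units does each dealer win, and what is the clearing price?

Merging the schedules and taking the best 3: 990 (B-1), 986 (B-2), 977 (A-1)
The (k+1)-th unit-bid is $976.
Allocation: A 1, B 2.

A 1, B 2; clearing price $976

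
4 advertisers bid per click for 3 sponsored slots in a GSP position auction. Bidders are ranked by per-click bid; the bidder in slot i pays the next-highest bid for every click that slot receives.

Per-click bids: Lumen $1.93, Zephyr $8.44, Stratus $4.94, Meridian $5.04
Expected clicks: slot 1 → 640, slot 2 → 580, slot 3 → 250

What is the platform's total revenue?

Per-click bids in order: $8.44 (Zephyr) > $5.04 (Meridian) > $4.94 (Stratus) > $1.93 (Lumen)
Slot 1: Zephyr pays $5.04 × 640 = $3225.60
Slot 2: Meridian pays $4.94 × 580 = $2865.20
Slot 3: Stratus pays $1.93 × 250 = $482.50
Total = $6573.30

Total revenue: $6573.30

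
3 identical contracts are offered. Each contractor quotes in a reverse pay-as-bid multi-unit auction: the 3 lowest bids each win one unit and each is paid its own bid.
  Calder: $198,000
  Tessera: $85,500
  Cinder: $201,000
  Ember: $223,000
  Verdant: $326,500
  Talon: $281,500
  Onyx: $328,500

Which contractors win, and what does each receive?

Ordering the bids: 85,500 (Tessera), 198,000 (Calder), 201,000 (Cinder), 223,000 (Ember), 281,500 (Talon), …
Winners (3 units): Tessera, Calder, Cinder.
Each winner is paid its own bid: Tessera $85,500, Calder $198,000, Cinder $201,000.

Tessera $85,500, Calder $198,000, Cinder $201,000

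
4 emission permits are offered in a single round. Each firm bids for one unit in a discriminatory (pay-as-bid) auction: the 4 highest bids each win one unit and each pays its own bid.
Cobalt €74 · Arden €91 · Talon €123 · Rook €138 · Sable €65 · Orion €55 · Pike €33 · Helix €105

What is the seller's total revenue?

Bids ranked high→low: 138 (Rook), 123 (Talon), 105 (Helix), 91 (Arden), 74 (Cobalt), 65 (Sable), …
Top 4: Rook, Talon, Helix, Arden.
Total revenue = 138 + 123 + 105 + 91 = €457.

Total revenue: €457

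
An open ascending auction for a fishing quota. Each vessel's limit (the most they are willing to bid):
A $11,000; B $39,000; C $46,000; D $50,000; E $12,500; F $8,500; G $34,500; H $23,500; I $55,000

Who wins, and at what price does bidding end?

I wins at $50,000

Ascending (English) auction: the price rises until one bidder remains; the winner pays the price at which the last rival dropped out.
Limits ranked: 55,000 (I) > 50,000 (D) > 46,000 (C) > 39,000 (B) > 34,500 (G) > 23,500 (H) > …
Once the price passes $50,000, only I is left; the hammer falls at D's limit of $50,000.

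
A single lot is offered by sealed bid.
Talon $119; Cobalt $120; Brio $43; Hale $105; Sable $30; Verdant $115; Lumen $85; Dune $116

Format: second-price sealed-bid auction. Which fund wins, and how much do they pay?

Rule: the highest bidder wins and pays the second-highest bid.
Bids in order: 120 (Cobalt) > 119 (Talon) > 116 (Dune) > 115 (Verdant) > 105 (Hale) > 85 (Lumen) > …
Cobalt wins with the highest bid; price is set by the runner-up at $119.

Cobalt pays $119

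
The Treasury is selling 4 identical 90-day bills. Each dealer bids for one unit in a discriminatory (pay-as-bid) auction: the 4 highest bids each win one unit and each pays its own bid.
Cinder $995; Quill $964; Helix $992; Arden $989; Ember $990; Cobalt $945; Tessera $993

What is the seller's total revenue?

Total revenue: $3,970

Bids ranked high→low: 995 (Cinder), 993 (Tessera), 992 (Helix), 990 (Ember), 989 (Arden), 964 (Quill), …
Top 4: Cinder, Tessera, Helix, Ember.
Total revenue = 995 + 993 + 992 + 990 = $3,970.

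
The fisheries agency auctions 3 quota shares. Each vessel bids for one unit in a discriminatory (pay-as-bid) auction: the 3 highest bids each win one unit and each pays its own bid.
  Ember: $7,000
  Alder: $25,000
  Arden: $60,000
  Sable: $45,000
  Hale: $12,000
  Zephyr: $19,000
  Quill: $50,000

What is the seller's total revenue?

Ordering the bids: 60,000 (Arden), 50,000 (Quill), 45,000 (Sable), 25,000 (Alder), 19,000 (Zephyr), …
Winners (3 units): Arden, Quill, Sable.
Total revenue = 60,000 + 50,000 + 45,000 = $155,000.

Total revenue: $155,000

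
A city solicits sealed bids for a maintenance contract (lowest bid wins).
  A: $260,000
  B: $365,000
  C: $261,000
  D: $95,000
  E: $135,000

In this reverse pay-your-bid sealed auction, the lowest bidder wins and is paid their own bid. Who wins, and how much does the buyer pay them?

D is paid $95,000

Bids in order: 95,000 (D) < 135,000 (E) < 260,000 (A) < 261,000 (C) < 365,000 (B)
First-price: D is paid what they bid, $95,000.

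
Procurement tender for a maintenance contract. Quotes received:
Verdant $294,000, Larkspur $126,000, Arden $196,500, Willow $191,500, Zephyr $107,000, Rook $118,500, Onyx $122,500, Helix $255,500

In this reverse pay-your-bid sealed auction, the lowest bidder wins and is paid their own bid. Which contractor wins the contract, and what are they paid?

Zephyr is paid $107,000

Bids in order: 107,000 (Zephyr) < 118,500 (Rook) < 122,500 (Onyx) < 126,000 (Larkspur) < 191,500 (Willow) < 196,500 (Arden) < …
Zephyr has the lowest bid and is paid exactly that: $107,000.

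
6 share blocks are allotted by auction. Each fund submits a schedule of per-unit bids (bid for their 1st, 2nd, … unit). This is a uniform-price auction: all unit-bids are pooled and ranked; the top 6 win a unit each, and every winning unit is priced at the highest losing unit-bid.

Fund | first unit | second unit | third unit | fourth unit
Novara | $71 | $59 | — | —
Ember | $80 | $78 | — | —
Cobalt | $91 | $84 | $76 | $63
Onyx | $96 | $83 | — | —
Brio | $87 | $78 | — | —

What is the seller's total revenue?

Total revenue: $468

Pooled unit-bids ranked (top 6): 96 (Onyx-1), 91 (Cobalt-1), 87 (Brio-1), 84 (Cobalt-2), 83 (Onyx-2), 80 (Ember-1)
The (k+1)-th unit-bid is $78.
Allocation: Brio 1, Cobalt 2, Ember 1, Onyx 2. Every unit priced at $78.
Revenue = 6 × 78 = $468.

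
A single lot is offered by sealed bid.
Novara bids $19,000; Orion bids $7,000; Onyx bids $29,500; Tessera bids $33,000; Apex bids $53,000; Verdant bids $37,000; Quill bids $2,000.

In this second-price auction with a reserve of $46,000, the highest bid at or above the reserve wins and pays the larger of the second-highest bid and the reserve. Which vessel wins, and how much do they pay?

Second-price auction with a reserve of $46,000: the highest bid at or above the reserve wins and pays the larger of the second-highest bid and the reserve.
Bids in order: 53,000 (Apex) > 37,000 (Verdant) > 33,000 (Tessera) > 29,500 (Onyx) > 19,000 (Novara) > 7,000 (Orion) > …
Highest eligible bid: Apex at $53,000.
Second-highest bid $37,000 is below the reserve $46,000, so the reserve binds → payment $46,000.

Apex pays $46,000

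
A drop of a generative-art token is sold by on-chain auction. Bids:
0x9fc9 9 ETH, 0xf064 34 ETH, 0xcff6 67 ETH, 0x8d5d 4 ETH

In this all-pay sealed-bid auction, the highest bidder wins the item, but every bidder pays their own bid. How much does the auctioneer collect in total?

Bids in order: 67 (0xcff6) > 34 (0xf064) > 9 (0x9fc9) > 4 (0x8d5d)
Every bidder forfeits their bid regardless of winning.
Revenue = 9 + 34 + 67 + 4 = 114 ETH.

Total revenue: 114 ETH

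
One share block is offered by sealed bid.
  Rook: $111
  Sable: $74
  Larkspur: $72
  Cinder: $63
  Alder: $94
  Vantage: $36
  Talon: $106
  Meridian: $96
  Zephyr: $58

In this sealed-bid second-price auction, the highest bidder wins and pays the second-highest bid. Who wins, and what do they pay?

Sealed-bid second-price auction: the highest bidder wins and pays the second-highest bid.
Bids in order: 111 (Rook) > 106 (Talon) > 96 (Meridian) > 94 (Alder) > 74 (Sable) > 72 (Larkspur) > …
Rook wins with the highest bid; price is set by the runner-up at $106.

Rook pays $106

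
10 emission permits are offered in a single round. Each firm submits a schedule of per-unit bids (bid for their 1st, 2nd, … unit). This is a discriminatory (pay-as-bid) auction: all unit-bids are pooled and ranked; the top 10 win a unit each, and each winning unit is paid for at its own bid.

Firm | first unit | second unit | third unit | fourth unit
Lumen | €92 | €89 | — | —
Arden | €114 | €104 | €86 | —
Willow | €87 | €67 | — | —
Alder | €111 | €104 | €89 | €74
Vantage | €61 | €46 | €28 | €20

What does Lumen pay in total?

Lumen pays €181

All unit-bids, highest first — top 10: 114 (Arden-1), 111 (Alder-1), 104 (Arden-2), 104 (Alder-2), 92 (Lumen-1), 89 (Lumen-2), 89 (Alder-3), 87 (Willow-1), 86 (Arden-3), 74 (Alder-4)
Next rejected bid: €67 (not a price — pay-as-bid).
Lumen's winning unit-bids: 92 + 89 = €181.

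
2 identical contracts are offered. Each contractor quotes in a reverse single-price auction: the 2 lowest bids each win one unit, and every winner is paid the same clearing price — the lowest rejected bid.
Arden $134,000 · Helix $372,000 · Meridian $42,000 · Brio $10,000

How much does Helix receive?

Ordering the bids: 10,000 (Brio), 42,000 (Meridian), 134,000 (Arden), 372,000 (Helix)
The 2 lowest are Brio, Meridian.
First losing bid is Arden's $134,000, which sets the uniform price.
Helix does not win → is paid $0.

Helix is paid $0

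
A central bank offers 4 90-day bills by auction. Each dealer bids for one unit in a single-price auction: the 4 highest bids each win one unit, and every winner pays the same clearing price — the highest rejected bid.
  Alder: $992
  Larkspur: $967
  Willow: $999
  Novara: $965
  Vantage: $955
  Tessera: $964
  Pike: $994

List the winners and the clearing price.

Willow, Pike, Alder, Larkspur; each pays $965

Bids ranked high→low: 999 (Willow), 994 (Pike), 992 (Alder), 967 (Larkspur), 965 (Novara), 964 (Tessera), …
The 4 highest are Willow, Pike, Alder, Larkspur.
Clearing price = highest rejected bid = $965.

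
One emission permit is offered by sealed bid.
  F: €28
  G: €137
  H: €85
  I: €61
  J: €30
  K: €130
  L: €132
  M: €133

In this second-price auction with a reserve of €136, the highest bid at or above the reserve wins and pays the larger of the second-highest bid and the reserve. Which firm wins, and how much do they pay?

G pays €136

Second-price auction with a reserve of €136: the highest bid at or above the reserve wins and pays the larger of the second-highest bid and the reserve.
Bids ranked: 137 (G) > 133 (M) > 132 (L) > 130 (K) > 85 (H) > 61 (I) > …
Highest eligible bid: G at €137.
Second-highest bid €133 is below the reserve €136, so the reserve binds → payment €136.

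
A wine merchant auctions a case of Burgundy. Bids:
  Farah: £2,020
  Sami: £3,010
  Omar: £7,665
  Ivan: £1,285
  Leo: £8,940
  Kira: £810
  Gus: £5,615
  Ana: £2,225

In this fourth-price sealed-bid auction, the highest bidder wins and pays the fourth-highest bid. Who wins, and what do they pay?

Sorting bids: 8,940 (Leo) > 7,665 (Omar) > 5,615 (Gus) > 3,010 (Sami) > 2,225 (Ana) > 2,020 (Farah) > …
Leo wins; payment is bid #4 in the ranking = £3,010.

Leo pays £3,010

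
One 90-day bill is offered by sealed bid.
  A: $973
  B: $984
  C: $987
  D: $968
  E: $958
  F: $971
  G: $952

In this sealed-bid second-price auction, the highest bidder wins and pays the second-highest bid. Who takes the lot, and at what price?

C pays $984

Rule: the highest bidder wins and pays the second-highest bid.
Bids in order: 987 (C) > 984 (B) > 973 (A) > 971 (F) > 968 (D) > 958 (E) > …
C is highest; pays the second-highest bid, $984.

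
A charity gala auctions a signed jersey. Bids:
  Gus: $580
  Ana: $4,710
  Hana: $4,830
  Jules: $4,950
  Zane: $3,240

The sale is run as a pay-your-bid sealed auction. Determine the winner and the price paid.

Bids in order: 4,950 (Jules) > 4,830 (Hana) > 4,710 (Ana) > 3,240 (Zane) > 580 (Gus)
First-price: Jules pays what they bid, $4,950.

Jules pays $4,950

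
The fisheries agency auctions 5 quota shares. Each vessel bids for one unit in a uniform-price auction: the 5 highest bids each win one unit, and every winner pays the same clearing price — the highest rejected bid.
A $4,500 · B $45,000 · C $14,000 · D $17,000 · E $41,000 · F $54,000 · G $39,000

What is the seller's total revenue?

Bids ranked high→low: 54,000 (F), 45,000 (B), 41,000 (E), 39,000 (G), 17,000 (D), 14,000 (C), 4,500 (A)
Winners (5 units): F, B, E, G, D.
Clearing price = highest rejected bid = $14,000.
Total revenue = 5 × $14,000 = $70,000.

Total revenue: $70,000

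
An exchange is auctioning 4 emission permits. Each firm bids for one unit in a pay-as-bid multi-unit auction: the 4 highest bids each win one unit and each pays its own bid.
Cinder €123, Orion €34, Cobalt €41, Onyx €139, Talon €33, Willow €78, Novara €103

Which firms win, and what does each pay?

Onyx €139, Cinder €123, Novara €103, Willow €78

Sorting: 139 (Onyx), 123 (Cinder), 103 (Novara), 78 (Willow), 41 (Cobalt), 34 (Orion), …
The 4 highest are Onyx, Cinder, Novara, Willow.
Each winner pays its own bid: Onyx €139, Cinder €123, Novara €103, Willow €78.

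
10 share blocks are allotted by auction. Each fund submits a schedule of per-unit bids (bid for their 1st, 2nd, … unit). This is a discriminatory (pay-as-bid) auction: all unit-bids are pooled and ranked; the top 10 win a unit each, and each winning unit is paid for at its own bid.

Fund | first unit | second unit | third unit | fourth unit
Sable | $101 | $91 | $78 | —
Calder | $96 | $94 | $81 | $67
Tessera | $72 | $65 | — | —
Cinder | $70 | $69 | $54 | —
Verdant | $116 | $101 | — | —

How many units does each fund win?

Pooled unit-bids ranked (top 10): 116 (Verdant-1), 101 (Sable-1), 101 (Verdant-2), 96 (Calder-1), 94 (Calder-2), 91 (Sable-2), 81 (Calder-3), 78 (Sable-3), 72 (Tessera-1), 70 (Cinder-1)
Next rejected bid: $69 (not a price — pay-as-bid).
Allocation: Calder 3, Cinder 1, Sable 3, Tessera 1, Verdant 2.

Calder 3, Cinder 1, Sable 3, Tessera 1, Verdant 2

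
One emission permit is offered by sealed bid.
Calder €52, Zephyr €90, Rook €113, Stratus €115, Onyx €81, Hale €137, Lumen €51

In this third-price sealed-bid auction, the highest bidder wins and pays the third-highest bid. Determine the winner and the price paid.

Sorting bids: 137 (Hale) > 115 (Stratus) > 113 (Rook) > 90 (Zephyr) > 81 (Onyx) > 52 (Calder) > …
Hale is highest; pays the third-highest bid, €113.

Hale pays €113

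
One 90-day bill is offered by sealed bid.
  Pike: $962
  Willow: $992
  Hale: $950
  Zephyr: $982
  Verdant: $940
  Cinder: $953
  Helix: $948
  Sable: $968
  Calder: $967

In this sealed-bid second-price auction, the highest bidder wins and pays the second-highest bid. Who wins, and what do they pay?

Rule: the highest bidder wins and pays the second-highest bid.
Bids ranked: 992 (Willow) > 982 (Zephyr) > 968 (Sable) > 967 (Calder) > 962 (Pike) > 953 (Cinder) > …
Second-price: Willow pays Zephyr's bid of $982.

Willow pays $982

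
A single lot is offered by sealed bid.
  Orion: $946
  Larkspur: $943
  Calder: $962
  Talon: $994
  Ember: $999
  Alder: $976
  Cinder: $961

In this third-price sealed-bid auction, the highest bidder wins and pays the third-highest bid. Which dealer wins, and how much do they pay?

Ember pays $976

Rule: the highest bidder wins and pays the third-highest bid.
Sorting bids: 999 (Ember) > 994 (Talon) > 976 (Alder) > 962 (Calder) > 961 (Cinder) > 946 (Orion) > …
Ember is highest; pays the third-highest bid, $976.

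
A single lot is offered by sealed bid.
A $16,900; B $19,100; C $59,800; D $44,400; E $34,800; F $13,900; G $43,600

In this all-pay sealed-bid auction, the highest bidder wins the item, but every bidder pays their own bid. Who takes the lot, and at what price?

Bids in order: 59,800 (C) > 44,400 (D) > 43,600 (G) > 34,800 (E) > 19,100 (B) > 16,900 (A) > …
C is highest and takes the item; every bidder forfeits their bid.

C pays $59,800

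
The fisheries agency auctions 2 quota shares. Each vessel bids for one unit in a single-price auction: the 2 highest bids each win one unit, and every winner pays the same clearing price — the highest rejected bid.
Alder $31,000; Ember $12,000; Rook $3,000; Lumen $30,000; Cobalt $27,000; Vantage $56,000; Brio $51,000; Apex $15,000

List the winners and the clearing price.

Vantage, Brio; each pays $31,000

Ordering the bids: 56,000 (Vantage), 51,000 (Brio), 31,000 (Alder), 30,000 (Lumen), …
Top 2: Vantage, Brio.
Highest unsuccessful bid: $31,000 → clearing price.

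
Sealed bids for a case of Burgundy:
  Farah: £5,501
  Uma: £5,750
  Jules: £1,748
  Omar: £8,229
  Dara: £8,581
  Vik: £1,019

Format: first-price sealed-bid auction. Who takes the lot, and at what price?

Bids ranked: 8,581 (Dara) > 8,229 (Omar) > 5,750 (Uma) > 5,501 (Farah) > 1,748 (Jules) > 1,019 (Vik)
Dara has the highest bid and pays exactly that: £8,581.

Dara pays £8,581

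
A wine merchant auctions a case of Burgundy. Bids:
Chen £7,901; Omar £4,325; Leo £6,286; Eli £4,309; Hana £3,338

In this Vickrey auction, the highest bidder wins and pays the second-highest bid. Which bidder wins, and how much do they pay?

Chen pays £6,286

Bids ranked: 7,901 (Chen) > 6,286 (Leo) > 4,325 (Omar) > 4,309 (Eli) > 3,338 (Hana)
Chen wins with the highest bid; price is set by the runner-up at £6,286.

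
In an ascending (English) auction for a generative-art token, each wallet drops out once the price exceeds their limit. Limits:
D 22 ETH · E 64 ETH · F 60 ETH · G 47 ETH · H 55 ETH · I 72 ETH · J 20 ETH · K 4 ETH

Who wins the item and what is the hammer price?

Limits in order: 72 (I) > 64 (E) > 60 (F) > 55 (H) > 47 (G) > 22 (D) > …
Once the price passes 64 ETH, only I is left; the hammer falls at E's limit of 64 ETH.

I wins at 64 ETH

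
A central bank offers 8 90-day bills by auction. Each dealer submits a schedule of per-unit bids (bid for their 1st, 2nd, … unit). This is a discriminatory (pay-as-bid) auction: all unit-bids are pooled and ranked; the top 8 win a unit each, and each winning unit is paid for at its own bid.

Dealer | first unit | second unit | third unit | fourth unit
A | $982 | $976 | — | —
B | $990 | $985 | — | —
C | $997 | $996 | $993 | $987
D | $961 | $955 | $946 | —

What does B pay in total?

All unit-bids, highest first — top 8: 997 (C-1), 996 (C-2), 993 (C-3), 990 (B-1), 987 (C-4), 985 (B-2), 982 (A-1), 976 (A-2)
Next rejected bid: $961 (not a price — pay-as-bid).
B's winning unit-bids: 990 + 985 = $1,975.

B pays $1,975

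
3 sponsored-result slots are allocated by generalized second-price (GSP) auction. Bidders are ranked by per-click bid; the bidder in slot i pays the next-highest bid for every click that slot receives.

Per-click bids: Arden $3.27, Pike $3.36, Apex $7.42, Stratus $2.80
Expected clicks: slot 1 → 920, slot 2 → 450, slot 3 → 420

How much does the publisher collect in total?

Sorting advertisers: $7.42 (Apex) > $3.36 (Pike) > $3.27 (Arden) > $2.80 (Stratus)
Slot 1: Apex pays $3.36 × 920 = $3091.20
Slot 2: Pike pays $3.27 × 450 = $1471.50
Slot 3: Arden pays $2.80 × 420 = $1176.00
Total = $5738.70

Total revenue: $5738.70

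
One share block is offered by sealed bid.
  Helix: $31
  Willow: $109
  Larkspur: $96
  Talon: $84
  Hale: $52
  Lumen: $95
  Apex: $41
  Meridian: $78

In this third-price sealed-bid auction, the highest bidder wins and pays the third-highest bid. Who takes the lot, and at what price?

Rule: the highest bidder wins and pays the third-highest bid.
Bids ranked: 109 (Willow) > 96 (Larkspur) > 95 (Lumen) > 84 (Talon) > 78 (Meridian) > 52 (Hale) > …
Willow wins; payment is bid #3 in the ranking = $95.

Willow pays $95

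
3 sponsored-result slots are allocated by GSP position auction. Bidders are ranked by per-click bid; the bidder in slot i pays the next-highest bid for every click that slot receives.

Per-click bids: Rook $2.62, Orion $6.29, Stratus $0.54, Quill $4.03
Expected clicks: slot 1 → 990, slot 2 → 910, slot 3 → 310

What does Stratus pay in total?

Sorting advertisers: $6.29 (Orion) > $4.03 (Quill) > $2.62 (Rook) > $0.54 (Stratus)
Stratus ranks below slot 3 → no slot, pays nothing.

Stratus pays $0.00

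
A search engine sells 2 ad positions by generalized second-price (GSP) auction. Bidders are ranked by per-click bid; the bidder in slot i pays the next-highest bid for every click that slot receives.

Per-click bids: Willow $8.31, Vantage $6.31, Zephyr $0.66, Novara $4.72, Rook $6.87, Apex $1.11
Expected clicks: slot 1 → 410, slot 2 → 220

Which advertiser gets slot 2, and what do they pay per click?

Rook; $6.31 per click

Sorting advertisers: $8.31 (Willow) > $6.87 (Rook) > $6.31 (Vantage) > …
Slot 2 goes to the second-ranked bidder, Rook, who pays the next bid down: $6.31/click.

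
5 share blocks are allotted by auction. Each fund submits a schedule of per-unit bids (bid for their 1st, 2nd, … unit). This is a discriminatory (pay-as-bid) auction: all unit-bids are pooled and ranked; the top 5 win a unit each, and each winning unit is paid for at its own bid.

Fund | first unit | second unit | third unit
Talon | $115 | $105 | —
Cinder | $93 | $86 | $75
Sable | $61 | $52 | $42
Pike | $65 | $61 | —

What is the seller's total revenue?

Merging the schedules and taking the best 5: 115 (Talon-1), 105 (Talon-2), 93 (Cinder-1), 86 (Cinder-2), 75 (Cinder-3)
Next rejected bid: $65 (not a price — pay-as-bid).
Each winning unit pays its own bid.
Revenue = 115 + 105 + 93 + 86 + 75 = $474.

Total revenue: $474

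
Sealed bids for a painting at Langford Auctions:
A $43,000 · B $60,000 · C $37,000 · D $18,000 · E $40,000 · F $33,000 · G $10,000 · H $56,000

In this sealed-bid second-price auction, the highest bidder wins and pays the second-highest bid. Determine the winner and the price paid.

B pays $56,000

Sealed-bid second-price auction: the highest bidder wins and pays the second-highest bid.
Sorting bids: 60,000 (B) > 56,000 (H) > 43,000 (A) > 40,000 (E) > 37,000 (C) > 33,000 (F) > …
B is highest; pays the second-highest bid, $56,000.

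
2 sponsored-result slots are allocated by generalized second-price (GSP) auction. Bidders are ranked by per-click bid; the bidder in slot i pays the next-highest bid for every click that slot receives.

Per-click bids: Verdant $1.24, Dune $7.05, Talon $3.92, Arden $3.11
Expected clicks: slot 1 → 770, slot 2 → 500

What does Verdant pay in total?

Per-click bids in order: $7.05 (Dune) > $3.92 (Talon) > $3.11 (Arden) > …
Verdant ranks below slot 2 → no slot, pays nothing.

Verdant pays $0.00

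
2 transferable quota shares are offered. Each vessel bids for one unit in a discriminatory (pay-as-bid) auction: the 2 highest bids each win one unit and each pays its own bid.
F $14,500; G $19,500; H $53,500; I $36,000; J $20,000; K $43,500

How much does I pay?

I pays $0

Sorting: 53,500 (H), 43,500 (K), 36,000 (I), 20,000 (J), …
Top 2: H, K.
I does not win → $0.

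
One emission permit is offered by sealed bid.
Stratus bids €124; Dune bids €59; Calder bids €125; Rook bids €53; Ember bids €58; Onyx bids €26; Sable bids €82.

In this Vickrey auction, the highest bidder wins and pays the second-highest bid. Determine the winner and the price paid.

Sorting bids: 125 (Calder) > 124 (Stratus) > 82 (Sable) > 59 (Dune) > 58 (Ember) > 53 (Rook) > …
Calder wins with the highest bid; price is set by the runner-up at €124.

Calder pays €124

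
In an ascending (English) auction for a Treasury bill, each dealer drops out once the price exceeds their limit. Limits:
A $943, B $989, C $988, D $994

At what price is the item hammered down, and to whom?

D wins at $989

Sorting limits: 994 (D) > 989 (B) > 988 (C) > 943 (A)
Once the price passes $989, only D is left; the hammer falls at B's limit of $989.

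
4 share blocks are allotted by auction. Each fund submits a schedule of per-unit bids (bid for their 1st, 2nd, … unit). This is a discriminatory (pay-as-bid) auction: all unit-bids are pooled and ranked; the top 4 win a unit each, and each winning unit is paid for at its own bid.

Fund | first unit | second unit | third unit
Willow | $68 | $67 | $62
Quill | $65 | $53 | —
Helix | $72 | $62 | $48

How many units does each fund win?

Pooled unit-bids ranked (top 4): 72 (Helix-1), 68 (Willow-1), 67 (Willow-2), 65 (Quill-1)
Next rejected bid: $62 (not a price — pay-as-bid).
Allocation: Helix 1, Quill 1, Willow 2.

Helix 1, Quill 1, Willow 2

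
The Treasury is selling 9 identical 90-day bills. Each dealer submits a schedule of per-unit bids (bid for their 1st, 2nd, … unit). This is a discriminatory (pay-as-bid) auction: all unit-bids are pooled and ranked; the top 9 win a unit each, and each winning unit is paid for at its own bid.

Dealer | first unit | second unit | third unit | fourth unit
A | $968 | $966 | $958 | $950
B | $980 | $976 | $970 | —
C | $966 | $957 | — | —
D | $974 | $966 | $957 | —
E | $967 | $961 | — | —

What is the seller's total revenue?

Total revenue: $8,733

Merging the schedules and taking the best 9: 980 (B-1), 976 (B-2), 974 (D-1), 970 (B-3), 968 (A-1), 967 (E-1), 966 (A-2), 966 (C-1), 966 (D-2)
Next rejected bid: $961 (not a price — pay-as-bid).
Each winning unit pays its own bid.
Revenue = 980 + 976 + 974 + 970 + 968 + 967 + 966 + 966 + 966 = $8,733.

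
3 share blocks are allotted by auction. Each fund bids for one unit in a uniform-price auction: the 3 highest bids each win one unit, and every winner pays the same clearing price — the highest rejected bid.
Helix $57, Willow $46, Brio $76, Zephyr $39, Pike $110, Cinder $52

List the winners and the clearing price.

Pike, Brio, Helix; each pays $52

Bids ranked high→low: 110 (Pike), 76 (Brio), 57 (Helix), 52 (Cinder), 46 (Willow), …
The 3 highest are Pike, Brio, Helix.
Clearing price = highest rejected bid = $52.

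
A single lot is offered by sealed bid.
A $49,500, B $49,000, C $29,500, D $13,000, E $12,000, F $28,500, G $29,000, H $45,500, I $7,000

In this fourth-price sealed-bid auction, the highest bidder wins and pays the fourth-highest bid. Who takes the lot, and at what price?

A pays $29,500

Bids ranked: 49,500 (A) > 49,000 (B) > 45,500 (H) > 29,500 (C) > 29,000 (G) > 28,500 (F) > …
A is highest; pays the fourth-highest bid, $29,500.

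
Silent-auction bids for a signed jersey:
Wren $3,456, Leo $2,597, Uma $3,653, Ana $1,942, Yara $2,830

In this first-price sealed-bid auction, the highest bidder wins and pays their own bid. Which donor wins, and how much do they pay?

Uma pays $3,653

Bids in order: 3,653 (Uma) > 3,456 (Wren) > 2,830 (Yara) > 2,597 (Leo) > 1,942 (Ana)
Uma has the highest bid and pays exactly that: $3,653.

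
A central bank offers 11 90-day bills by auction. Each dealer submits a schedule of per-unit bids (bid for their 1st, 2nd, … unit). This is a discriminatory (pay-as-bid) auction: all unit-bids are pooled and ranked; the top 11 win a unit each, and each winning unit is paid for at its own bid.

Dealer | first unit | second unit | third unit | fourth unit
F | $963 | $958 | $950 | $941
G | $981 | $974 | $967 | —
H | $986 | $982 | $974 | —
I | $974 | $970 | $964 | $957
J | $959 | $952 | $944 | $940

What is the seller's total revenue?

Merging the schedules and taking the best 11: 986 (H-1), 982 (H-2), 981 (G-1), 974 (G-2), 974 (H-3), 974 (I-1), 970 (I-2), 967 (G-3), 964 (I-3), 963 (F-1), 959 (J-1)
Next rejected bid: $958 (not a price — pay-as-bid).
Each winning unit pays its own bid.
Revenue = 986 + 982 + 981 + 974 + 974 + 974 + 970 + 967 + 964 + 963 + 959 = $10,694.

Total revenue: $10,694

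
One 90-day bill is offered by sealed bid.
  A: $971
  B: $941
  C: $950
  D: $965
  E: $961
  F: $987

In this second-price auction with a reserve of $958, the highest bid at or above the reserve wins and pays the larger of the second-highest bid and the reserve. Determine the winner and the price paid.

F pays $971

Bids ranked: 987 (F) > 971 (A) > 965 (D) > 961 (E) > 950 (C) > 941 (B)
Highest eligible bid: F at $987.
Second-highest bid $971 exceeds the reserve $958 → payment $971.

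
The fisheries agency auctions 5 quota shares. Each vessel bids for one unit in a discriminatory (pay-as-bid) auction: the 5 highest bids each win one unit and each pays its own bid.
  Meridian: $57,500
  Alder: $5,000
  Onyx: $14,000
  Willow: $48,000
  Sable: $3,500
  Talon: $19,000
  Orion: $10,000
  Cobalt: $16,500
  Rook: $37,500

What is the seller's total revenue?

Ordering the bids: 57,500 (Meridian), 48,000 (Willow), 37,500 (Rook), 19,000 (Talon), 16,500 (Cobalt), 14,000 (Onyx), 10,000 (Orion), …
Top 5: Meridian, Willow, Rook, Talon, Cobalt.
Total revenue = 57,500 + 48,000 + 37,500 + 19,000 + 16,500 = $178,500.

Total revenue: $178,500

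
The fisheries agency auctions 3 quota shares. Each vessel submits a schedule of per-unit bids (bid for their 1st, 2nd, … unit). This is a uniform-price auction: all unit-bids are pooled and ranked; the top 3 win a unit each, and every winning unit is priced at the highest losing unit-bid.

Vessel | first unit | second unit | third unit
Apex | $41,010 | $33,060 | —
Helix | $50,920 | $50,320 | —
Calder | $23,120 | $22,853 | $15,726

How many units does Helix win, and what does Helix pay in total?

Merging the schedules and taking the best 3: 50,920 (Helix-1), 50,320 (Helix-2), 41,010 (Apex-1)
Highest rejected unit-bid = $33,060.
Helix wins 2 unit(s) at $33,060 each.

Helix: 2 units, pays $66,120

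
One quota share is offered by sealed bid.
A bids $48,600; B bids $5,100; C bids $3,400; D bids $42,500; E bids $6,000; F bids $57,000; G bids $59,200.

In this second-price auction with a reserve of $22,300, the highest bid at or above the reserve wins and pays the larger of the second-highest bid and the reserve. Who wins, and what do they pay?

G pays $57,000

Second-price auction with a reserve of $22,300: the highest bid at or above the reserve wins and pays the larger of the second-highest bid and the reserve.
Bids in order: 59,200 (G) > 57,000 (F) > 48,600 (A) > 42,500 (D) > 6,000 (E) > 5,100 (B) > …
Highest eligible bid: G at $59,200.
Second-highest bid $57,000 exceeds the reserve $22,300 → payment $57,000.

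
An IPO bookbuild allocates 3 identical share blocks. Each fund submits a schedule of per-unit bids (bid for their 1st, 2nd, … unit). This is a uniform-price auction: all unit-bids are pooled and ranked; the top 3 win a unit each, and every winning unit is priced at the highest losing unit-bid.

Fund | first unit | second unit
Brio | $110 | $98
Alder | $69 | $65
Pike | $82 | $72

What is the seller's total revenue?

Total revenue: $216

Merging the schedules and taking the best 3: 110 (Brio-1), 98 (Brio-2), 82 (Pike-1)
First bid not allocated: $72.
Allocation: Brio 2, Pike 1. Every unit priced at $72.
Revenue = 3 × 72 = $216.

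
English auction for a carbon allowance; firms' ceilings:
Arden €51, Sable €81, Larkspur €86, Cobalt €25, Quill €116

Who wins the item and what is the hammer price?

Limits ranked: 116 (Quill) > 86 (Larkspur) > 81 (Sable) > 51 (Arden) > 25 (Cobalt)
Bidding ends when Larkspur exits at €86; Quill takes it.

Quill wins at €86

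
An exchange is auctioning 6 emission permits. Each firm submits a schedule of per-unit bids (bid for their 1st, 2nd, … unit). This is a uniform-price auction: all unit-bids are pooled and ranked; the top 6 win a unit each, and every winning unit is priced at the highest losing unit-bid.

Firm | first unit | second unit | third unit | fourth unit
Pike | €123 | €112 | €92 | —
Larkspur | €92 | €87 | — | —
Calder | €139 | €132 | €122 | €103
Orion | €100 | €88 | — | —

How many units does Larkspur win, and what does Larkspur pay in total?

Larkspur: 0 units, pays €0

All unit-bids, highest first — top 6: 139 (Calder-1), 132 (Calder-2), 123 (Pike-1), 122 (Calder-3), 112 (Pike-2), 103 (Calder-4)
Highest rejected unit-bid = €100.
Larkspur wins 0 unit(s) at €100 each.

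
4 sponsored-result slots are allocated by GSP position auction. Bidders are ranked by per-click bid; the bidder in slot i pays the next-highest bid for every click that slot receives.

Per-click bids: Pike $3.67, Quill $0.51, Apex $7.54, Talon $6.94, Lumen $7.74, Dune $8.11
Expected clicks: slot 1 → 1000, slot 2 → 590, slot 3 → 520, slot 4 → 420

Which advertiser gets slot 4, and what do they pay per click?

Talon; $3.67 per click

Per-click bids in order: $8.11 (Dune) > $7.74 (Lumen) > $7.54 (Apex) > $6.94 (Talon) > $3.67 (Pike) > …
Slot 4 goes to the fourth-ranked bidder, Talon, who pays the next bid down: $3.67/click.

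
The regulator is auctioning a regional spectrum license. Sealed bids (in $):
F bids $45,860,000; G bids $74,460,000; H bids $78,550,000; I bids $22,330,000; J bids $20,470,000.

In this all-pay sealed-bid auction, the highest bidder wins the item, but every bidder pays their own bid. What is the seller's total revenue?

All-pay sealed-bid auction: the highest bidder wins the item, but every bidder pays their own bid.
Bids ranked: 78,550,000 (H) > 74,460,000 (G) > 45,860,000 (F) > 22,330,000 (I) > 20,470,000 (J)
Every bidder forfeits their bid regardless of winning.
Revenue = 45,860,000 + 74,460,000 + 78,550,000 + 22,330,000 + 20,470,000 = $241,670,000.

Total revenue: $241,670,000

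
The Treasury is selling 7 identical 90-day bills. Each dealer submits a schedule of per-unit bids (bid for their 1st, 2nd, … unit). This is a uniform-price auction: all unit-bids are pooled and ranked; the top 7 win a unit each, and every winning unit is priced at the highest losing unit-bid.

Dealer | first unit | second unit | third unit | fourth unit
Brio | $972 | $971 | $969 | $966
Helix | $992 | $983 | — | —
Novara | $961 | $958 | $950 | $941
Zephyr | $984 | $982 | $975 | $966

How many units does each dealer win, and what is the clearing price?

Brio 2, Helix 2, Zephyr 3; clearing price $969

All unit-bids, highest first — top 7: 992 (Helix-1), 984 (Zephyr-1), 983 (Helix-2), 982 (Zephyr-2), 975 (Zephyr-3), 972 (Brio-1), 971 (Brio-2)
Highest rejected unit-bid = $969.
Allocation: Brio 2, Helix 2, Zephyr 3.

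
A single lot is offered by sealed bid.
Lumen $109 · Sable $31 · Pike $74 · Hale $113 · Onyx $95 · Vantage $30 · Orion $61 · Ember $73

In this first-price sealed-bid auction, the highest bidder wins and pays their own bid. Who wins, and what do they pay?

Hale pays $113

Sorting bids: 113 (Hale) > 109 (Lumen) > 95 (Onyx) > 74 (Pike) > 73 (Ember) > 61 (Orion) > …
Hale is highest → pays own bid, $113.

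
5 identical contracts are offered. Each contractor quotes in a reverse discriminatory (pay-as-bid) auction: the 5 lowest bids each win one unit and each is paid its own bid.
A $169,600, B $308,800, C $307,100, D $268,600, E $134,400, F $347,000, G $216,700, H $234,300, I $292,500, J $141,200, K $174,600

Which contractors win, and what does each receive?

E $134,400, J $141,200, A $169,600, K $174,600, G $216,700

Bids ranked low→high: 134,400 (E), 141,200 (J), 169,600 (A), 174,600 (K), 216,700 (G), 234,300 (H), 268,600 (D), …
The 5 lowest are E, J, A, K, G.
Each winner is paid its own bid: E $134,400, J $141,200, A $169,600, K $174,600, G $216,700.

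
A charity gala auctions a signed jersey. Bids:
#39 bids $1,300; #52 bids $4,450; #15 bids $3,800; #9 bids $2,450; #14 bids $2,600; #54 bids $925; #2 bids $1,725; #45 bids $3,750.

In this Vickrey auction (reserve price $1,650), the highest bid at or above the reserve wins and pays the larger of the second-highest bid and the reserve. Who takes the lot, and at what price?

#52 pays $3,800

Bids in order: 4,450 (#52) > 3,800 (#15) > 3,750 (#45) > 2,600 (#14) > 2,450 (#9) > 1,725 (#2) > …
#52 has the top bid at or above the reserve ($4,450).
Second-highest bid $3,800 exceeds the reserve $1,650 → payment $3,800.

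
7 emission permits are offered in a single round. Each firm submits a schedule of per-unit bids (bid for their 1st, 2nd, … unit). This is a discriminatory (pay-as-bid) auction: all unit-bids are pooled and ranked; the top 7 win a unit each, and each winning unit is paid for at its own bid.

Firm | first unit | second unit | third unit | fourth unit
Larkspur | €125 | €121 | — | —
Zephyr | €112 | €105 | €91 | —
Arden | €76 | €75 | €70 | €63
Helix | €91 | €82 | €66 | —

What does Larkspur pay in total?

Pooled unit-bids ranked (top 7): 125 (Larkspur-1), 121 (Larkspur-2), 112 (Zephyr-1), 105 (Zephyr-2), 91 (Zephyr-3), 91 (Helix-1), 82 (Helix-2)
Next rejected bid: €76 (not a price — pay-as-bid).
Larkspur's winning unit-bids: 125 + 121 = €246.

Larkspur pays €246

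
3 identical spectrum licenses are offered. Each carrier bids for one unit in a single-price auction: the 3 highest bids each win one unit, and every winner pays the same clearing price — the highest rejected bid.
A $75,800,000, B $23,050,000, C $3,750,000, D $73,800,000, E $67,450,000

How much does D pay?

Sorting: 75,800,000 (A), 73,800,000 (D), 67,450,000 (E), 23,050,000 (B), 3,750,000 (C)
Winners (3 units): A, D, E.
Clearing price = highest rejected bid = $23,050,000.
D wins → pays $23,050,000.

D pays $23,050,000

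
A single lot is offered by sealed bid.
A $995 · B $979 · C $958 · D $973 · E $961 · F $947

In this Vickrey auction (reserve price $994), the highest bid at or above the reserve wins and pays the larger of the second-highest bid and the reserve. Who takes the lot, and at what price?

Vickrey auction (reserve price $994): the highest bid at or above the reserve wins and pays the larger of the second-highest bid and the reserve.
Bids in order: 995 (A) > 979 (B) > 973 (D) > 961 (E) > 958 (C) > 947 (F)
A has the top bid at or above the reserve ($995).
max(second-highest $979, reserve $994) = $994.

A pays $994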